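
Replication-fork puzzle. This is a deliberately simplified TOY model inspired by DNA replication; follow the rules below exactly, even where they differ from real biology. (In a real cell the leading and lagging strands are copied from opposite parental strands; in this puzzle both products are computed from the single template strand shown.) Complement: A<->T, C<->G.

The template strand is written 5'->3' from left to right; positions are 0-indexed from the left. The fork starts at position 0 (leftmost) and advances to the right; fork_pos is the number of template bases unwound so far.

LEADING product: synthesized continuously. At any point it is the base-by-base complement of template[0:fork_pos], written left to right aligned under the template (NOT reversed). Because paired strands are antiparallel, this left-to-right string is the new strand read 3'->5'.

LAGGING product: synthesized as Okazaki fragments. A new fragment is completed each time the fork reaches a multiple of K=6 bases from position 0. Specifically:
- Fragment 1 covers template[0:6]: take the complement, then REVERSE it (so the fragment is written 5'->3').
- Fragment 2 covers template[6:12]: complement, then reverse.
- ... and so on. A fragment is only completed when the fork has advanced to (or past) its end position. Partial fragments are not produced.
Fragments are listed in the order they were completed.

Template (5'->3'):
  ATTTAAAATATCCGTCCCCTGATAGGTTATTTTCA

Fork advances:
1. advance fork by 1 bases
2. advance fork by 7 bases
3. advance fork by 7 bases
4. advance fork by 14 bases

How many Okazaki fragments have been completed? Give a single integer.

Answer: 4

Derivation:
Step 1: advance 1 -> fork_pos = 0 + 1 = 1. Next multiple of 6 is 6 (not reached); still 0 fragment(s).
Step 2: advance 7 -> fork_pos = 1 + 7 = 8. Reached multiple(s) of 6: 6 -> fragment 1 completed (1 total).
Step 3: advance 7 -> fork_pos = 8 + 7 = 15. Reached multiple(s) of 6: 12 -> fragment 2 completed (2 total).
Step 4: advance 14 -> fork_pos = 15 + 14 = 29. Reached multiple(s) of 6: 18, 24 -> fragments 3-4 completed (4 total).
Check: final fork_pos = 29; the multiples of 6 that are <= 29 are 6..24 -> 29 // 6 = 4 completed fragment(s).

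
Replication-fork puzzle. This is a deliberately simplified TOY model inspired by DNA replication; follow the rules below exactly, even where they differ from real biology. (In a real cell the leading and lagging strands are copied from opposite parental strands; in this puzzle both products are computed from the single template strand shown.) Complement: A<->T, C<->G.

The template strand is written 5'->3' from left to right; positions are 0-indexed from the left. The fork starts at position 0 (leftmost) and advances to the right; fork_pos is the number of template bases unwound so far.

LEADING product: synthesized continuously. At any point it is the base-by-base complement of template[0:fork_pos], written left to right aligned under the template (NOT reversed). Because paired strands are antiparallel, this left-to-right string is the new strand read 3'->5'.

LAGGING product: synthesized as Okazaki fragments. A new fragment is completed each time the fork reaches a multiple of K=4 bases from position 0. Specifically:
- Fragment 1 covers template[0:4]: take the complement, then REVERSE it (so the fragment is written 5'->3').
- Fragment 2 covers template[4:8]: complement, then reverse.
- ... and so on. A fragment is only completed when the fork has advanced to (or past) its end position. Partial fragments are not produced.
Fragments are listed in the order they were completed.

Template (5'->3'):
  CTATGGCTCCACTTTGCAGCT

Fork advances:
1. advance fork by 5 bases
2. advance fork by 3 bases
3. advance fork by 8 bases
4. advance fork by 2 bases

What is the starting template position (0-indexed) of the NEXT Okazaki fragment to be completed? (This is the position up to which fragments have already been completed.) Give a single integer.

Step 1: advance 5 -> fork_pos = 0 + 5 = 5. Reached multiple(s) of 4: 4 -> fragment 1 completed (1 total).
Step 2: advance 3 -> fork_pos = 5 + 3 = 8. Reached multiple(s) of 4: 8 -> fragment 2 completed (2 total).
Step 3: advance 8 -> fork_pos = 8 + 8 = 16. Reached multiple(s) of 4: 12, 16 -> fragments 3-4 completed (4 total).
Step 4: advance 2 -> fork_pos = 16 + 2 = 18. Next multiple of 4 is 20 (not reached); still 4 fragment(s).
4 fragment(s) completed, covering template[0:16] (4 x 4 = 16). The next fragment, fragment 5, covers template[16:20], so it starts at position 16.

Answer: 16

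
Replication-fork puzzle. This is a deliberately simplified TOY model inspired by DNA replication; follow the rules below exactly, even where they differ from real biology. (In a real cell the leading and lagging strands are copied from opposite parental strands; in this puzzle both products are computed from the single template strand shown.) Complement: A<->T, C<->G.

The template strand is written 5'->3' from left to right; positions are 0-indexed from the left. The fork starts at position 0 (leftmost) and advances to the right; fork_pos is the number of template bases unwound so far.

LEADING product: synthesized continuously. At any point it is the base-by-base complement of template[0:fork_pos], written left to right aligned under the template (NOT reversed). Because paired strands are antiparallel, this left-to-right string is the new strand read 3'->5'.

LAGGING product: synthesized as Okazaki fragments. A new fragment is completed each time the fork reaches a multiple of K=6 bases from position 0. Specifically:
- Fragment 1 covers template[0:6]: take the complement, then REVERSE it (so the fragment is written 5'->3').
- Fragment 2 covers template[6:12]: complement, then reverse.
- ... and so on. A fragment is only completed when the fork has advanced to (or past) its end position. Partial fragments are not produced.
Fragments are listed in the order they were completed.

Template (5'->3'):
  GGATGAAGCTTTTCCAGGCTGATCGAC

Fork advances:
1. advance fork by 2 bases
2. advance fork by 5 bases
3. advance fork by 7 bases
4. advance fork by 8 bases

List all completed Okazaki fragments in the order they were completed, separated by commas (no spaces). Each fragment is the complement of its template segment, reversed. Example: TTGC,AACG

Answer: TCATCC,AAAGCT,CCTGGA

Derivation:
Step 1: advance 2 -> fork_pos = 0 + 2 = 2. Next multiple of 6 is 6 (not reached); still 0 fragment(s).
Step 2: advance 5 -> fork_pos = 2 + 5 = 7. Reached multiple(s) of 6: 6 -> fragment 1 completed (1 total).
Step 3: advance 7 -> fork_pos = 7 + 7 = 14. Reached multiple(s) of 6: 12 -> fragment 2 completed (2 total).
Step 4: advance 8 -> fork_pos = 14 + 8 = 22. Reached multiple(s) of 6: 18 -> fragment 3 completed (3 total).
Final fork_pos = 22, so 3 fragment(s) are complete. Build each: template segment -> complement -> reverse.
Fragment 1: template[0:6] = GGATGA -> complement CCTACT -> reversed TCATCC
Fragment 2: template[6:12] = AGCTTT -> complement TCGAAA -> reversed AAAGCT
Fragment 3: template[12:18] = TCCAGG -> complement AGGTCC -> reversed CCTGGA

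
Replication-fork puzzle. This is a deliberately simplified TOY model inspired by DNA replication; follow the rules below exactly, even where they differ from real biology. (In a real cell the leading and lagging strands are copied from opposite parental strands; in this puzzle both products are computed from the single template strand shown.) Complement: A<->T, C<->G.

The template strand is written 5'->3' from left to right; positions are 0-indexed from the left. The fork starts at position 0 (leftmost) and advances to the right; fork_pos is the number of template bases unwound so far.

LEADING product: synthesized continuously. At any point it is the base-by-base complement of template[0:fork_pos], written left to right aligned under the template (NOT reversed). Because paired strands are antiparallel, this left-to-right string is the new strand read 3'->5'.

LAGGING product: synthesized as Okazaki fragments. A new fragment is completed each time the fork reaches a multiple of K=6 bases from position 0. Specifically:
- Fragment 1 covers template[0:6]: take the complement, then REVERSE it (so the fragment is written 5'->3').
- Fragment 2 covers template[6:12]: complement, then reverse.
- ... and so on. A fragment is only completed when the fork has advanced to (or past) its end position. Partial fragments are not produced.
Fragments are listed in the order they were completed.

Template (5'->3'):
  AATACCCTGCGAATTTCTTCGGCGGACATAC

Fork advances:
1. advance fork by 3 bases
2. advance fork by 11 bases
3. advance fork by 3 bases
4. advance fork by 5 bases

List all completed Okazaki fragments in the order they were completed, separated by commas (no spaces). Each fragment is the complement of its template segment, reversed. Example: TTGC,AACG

Step 1: advance 3 -> fork_pos = 0 + 3 = 3. Next multiple of 6 is 6 (not reached); still 0 fragment(s).
Step 2: advance 11 -> fork_pos = 3 + 11 = 14. Reached multiple(s) of 6: 6, 12 -> fragments 1-2 completed (2 total).
Step 3: advance 3 -> fork_pos = 14 + 3 = 17. Next multiple of 6 is 18 (not reached); still 2 fragment(s).
Step 4: advance 5 -> fork_pos = 17 + 5 = 22. Reached multiple(s) of 6: 18 -> fragment 3 completed (3 total).
Final fork_pos = 22, so 3 fragment(s) are complete. Build each: template segment -> complement -> reverse.
Fragment 1: template[0:6] = AATACC -> complement TTATGG -> reversed GGTATT
Fragment 2: template[6:12] = CTGCGA -> complement GACGCT -> reversed TCGCAG
Fragment 3: template[12:18] = ATTTCT -> complement TAAAGA -> reversed AGAAAT

Answer: GGTATT,TCGCAG,AGAAAT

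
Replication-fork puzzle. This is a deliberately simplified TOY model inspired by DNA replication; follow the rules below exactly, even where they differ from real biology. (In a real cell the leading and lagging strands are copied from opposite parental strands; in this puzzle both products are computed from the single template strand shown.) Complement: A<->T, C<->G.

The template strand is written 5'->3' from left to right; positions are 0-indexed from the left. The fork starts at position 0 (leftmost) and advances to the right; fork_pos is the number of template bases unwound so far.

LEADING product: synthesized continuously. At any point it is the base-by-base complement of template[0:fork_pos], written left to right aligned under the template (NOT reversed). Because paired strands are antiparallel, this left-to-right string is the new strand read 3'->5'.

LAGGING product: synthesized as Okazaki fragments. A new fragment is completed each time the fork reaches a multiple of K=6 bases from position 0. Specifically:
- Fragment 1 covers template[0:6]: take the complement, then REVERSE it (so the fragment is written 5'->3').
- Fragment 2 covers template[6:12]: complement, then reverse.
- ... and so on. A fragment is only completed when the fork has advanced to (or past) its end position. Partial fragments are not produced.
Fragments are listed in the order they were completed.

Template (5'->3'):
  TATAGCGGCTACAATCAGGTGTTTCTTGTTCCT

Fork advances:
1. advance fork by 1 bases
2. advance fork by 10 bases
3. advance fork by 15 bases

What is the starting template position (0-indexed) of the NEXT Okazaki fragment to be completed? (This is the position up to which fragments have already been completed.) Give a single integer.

Step 1: advance 1 -> fork_pos = 0 + 1 = 1. Next multiple of 6 is 6 (not reached); still 0 fragment(s).
Step 2: advance 10 -> fork_pos = 1 + 10 = 11. Reached multiple(s) of 6: 6 -> fragment 1 completed (1 total).
Step 3: advance 15 -> fork_pos = 11 + 15 = 26. Reached multiple(s) of 6: 12, 18, 24 -> fragments 2-4 completed (4 total).
4 fragment(s) completed, covering template[0:24] (4 x 6 = 24). The next fragment, fragment 5, covers template[24:30], so it starts at position 24.

Answer: 24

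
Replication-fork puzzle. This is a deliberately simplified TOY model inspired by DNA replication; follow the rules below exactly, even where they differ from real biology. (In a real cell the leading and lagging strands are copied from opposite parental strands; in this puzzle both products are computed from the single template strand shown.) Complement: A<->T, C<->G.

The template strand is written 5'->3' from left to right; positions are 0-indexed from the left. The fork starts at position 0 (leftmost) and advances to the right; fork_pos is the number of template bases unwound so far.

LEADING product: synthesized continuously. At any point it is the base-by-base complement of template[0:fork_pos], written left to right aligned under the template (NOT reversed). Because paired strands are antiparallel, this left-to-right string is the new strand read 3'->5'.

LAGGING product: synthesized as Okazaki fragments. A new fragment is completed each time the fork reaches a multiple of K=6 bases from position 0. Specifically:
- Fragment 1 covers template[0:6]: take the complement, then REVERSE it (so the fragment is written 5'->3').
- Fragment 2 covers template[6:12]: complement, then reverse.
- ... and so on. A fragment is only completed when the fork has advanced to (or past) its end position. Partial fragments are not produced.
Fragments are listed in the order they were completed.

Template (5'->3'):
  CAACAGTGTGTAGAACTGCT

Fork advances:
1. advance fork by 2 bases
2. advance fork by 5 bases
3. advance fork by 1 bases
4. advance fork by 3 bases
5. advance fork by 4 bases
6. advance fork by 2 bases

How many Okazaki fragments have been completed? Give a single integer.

Step 1: advance 2 -> fork_pos = 0 + 2 = 2. Next multiple of 6 is 6 (not reached); still 0 fragment(s).
Step 2: advance 5 -> fork_pos = 2 + 5 = 7. Reached multiple(s) of 6: 6 -> fragment 1 completed (1 total).
Step 3: advance 1 -> fork_pos = 7 + 1 = 8. Next multiple of 6 is 12 (not reached); still 1 fragment(s).
Step 4: advance 3 -> fork_pos = 8 + 3 = 11. Next multiple of 6 is 12 (not reached); still 1 fragment(s).
Step 5: advance 4 -> fork_pos = 11 + 4 = 15. Reached multiple(s) of 6: 12 -> fragment 2 completed (2 total).
Step 6: advance 2 -> fork_pos = 15 + 2 = 17. Next multiple of 6 is 18 (not reached); still 2 fragment(s).
Check: final fork_pos = 17; the multiples of 6 that are <= 17 are 6..12 -> 17 // 6 = 2 completed fragment(s).

Answer: 2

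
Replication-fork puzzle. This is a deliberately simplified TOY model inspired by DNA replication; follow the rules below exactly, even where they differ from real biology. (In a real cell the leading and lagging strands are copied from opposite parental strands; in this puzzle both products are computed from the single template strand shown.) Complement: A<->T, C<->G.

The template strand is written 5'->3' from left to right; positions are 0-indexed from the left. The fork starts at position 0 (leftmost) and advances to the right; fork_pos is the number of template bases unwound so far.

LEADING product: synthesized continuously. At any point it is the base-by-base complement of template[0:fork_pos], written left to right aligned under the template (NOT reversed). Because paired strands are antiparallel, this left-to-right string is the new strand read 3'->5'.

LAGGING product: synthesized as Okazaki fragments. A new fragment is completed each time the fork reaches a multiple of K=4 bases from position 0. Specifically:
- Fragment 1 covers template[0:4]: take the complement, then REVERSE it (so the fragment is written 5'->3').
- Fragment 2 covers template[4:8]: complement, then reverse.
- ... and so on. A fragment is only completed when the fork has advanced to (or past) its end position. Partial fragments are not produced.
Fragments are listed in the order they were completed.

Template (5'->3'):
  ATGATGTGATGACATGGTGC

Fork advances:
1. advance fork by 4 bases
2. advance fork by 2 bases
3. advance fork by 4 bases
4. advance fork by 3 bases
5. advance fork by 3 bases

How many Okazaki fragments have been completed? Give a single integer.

Answer: 4

Derivation:
Step 1: advance 4 -> fork_pos = 0 + 4 = 4. Reached multiple(s) of 4: 4 -> fragment 1 completed (1 total).
Step 2: advance 2 -> fork_pos = 4 + 2 = 6. Next multiple of 4 is 8 (not reached); still 1 fragment(s).
Step 3: advance 4 -> fork_pos = 6 + 4 = 10. Reached multiple(s) of 4: 8 -> fragment 2 completed (2 total).
Step 4: advance 3 -> fork_pos = 10 + 3 = 13. Reached multiple(s) of 4: 12 -> fragment 3 completed (3 total).
Step 5: advance 3 -> fork_pos = 13 + 3 = 16. Reached multiple(s) of 4: 16 -> fragment 4 completed (4 total).
Check: final fork_pos = 16; the multiples of 4 that are <= 16 are 4..16 -> 16 // 4 = 4 completed fragment(s).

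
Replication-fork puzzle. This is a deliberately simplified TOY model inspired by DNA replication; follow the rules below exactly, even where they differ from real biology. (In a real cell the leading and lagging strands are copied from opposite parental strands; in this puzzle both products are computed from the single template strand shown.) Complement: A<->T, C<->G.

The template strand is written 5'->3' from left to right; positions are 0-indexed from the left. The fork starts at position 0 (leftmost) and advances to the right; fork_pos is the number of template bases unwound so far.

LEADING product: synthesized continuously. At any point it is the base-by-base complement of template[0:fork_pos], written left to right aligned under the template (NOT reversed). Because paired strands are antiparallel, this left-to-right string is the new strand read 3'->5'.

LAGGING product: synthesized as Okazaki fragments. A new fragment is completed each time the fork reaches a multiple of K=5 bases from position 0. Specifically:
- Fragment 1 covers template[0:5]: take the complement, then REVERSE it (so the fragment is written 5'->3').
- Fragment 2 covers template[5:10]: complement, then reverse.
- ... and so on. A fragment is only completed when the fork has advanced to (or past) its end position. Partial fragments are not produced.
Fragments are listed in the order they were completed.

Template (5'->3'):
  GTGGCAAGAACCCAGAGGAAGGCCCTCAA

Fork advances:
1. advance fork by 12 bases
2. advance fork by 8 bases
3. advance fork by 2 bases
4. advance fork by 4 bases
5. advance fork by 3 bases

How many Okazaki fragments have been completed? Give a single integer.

Step 1: advance 12 -> fork_pos = 0 + 12 = 12. Reached multiple(s) of 5: 5, 10 -> fragments 1-2 completed (2 total).
Step 2: advance 8 -> fork_pos = 12 + 8 = 20. Reached multiple(s) of 5: 15, 20 -> fragments 3-4 completed (4 total).
Step 3: advance 2 -> fork_pos = 20 + 2 = 22. Next multiple of 5 is 25 (not reached); still 4 fragment(s).
Step 4: advance 4 -> fork_pos = 22 + 4 = 26. Reached multiple(s) of 5: 25 -> fragment 5 completed (5 total).
Step 5: advance 3 -> fork_pos = 26 + 3 = 29. Next multiple of 5 is 30 (not reached); still 5 fragment(s).
Check: final fork_pos = 29; the multiples of 5 that are <= 29 are 5..25 -> 29 // 5 = 5 completed fragment(s).

Answer: 5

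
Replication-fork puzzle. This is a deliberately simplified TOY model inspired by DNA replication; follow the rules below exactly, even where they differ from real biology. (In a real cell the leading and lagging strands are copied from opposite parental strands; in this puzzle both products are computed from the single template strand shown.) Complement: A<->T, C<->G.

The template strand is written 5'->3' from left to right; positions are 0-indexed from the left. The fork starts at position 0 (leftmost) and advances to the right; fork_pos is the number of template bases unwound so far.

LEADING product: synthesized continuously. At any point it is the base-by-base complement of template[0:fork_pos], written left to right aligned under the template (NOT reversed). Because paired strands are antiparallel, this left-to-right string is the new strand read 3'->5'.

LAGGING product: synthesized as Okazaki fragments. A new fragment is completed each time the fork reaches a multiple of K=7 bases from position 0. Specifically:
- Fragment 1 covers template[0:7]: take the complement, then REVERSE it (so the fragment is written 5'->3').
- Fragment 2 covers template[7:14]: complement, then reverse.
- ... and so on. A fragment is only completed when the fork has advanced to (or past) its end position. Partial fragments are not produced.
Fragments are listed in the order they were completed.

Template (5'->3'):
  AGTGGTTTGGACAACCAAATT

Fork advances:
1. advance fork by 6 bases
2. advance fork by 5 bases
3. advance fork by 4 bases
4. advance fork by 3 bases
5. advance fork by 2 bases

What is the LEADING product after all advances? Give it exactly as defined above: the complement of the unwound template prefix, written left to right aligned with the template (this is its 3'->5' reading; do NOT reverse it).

Answer: TCACCAAACCTGTTGGTTTA

Derivation:
Step 1: advance 6 -> fork_pos = 0 + 6 = 6.
Step 2: advance 5 -> fork_pos = 6 + 5 = 11.
Step 3: advance 4 -> fork_pos = 11 + 4 = 15.
Step 4: advance 3 -> fork_pos = 15 + 3 = 18.
Step 5: advance 2 -> fork_pos = 18 + 2 = 20.
Unwound prefix: template[0:20] = AGTGGTTTGGACAACCAAAT
Complement it base by base (A<->T, C<->G), keeping left-to-right order:
  [0:5] AGTGG -> TCACC
  [5:10] TTTGG -> AAACC
  [10:15] ACAAC -> TGTTG
  [15:20] CAAAT -> GTTTA
Concatenate: TCACCAAACCTGTTGGTTTA (length 20; written aligned with the template, i.e. 3'->5').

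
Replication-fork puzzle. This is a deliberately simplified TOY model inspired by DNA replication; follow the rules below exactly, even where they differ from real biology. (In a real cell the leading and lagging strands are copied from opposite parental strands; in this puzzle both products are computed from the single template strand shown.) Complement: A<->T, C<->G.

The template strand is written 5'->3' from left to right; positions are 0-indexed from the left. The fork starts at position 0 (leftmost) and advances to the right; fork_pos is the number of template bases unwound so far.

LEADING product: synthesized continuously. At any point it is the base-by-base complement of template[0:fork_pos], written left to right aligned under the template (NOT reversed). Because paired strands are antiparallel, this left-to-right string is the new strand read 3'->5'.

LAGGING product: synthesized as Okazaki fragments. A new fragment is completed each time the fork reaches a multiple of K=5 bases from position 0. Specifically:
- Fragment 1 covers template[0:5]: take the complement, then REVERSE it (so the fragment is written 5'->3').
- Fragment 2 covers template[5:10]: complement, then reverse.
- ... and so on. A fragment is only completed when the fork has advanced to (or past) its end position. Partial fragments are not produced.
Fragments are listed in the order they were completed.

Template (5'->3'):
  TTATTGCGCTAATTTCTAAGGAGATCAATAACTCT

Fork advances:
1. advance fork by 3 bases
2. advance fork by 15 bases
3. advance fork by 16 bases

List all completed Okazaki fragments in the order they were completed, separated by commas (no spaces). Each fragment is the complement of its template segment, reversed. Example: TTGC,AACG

Answer: AATAA,AGCGC,AAATT,CTTAG,ATCTC,TATTG

Derivation:
Step 1: advance 3 -> fork_pos = 0 + 3 = 3. Next multiple of 5 is 5 (not reached); still 0 fragment(s).
Step 2: advance 15 -> fork_pos = 3 + 15 = 18. Reached multiple(s) of 5: 5, 10, 15 -> fragments 1-3 completed (3 total).
Step 3: advance 16 -> fork_pos = 18 + 16 = 34. Reached multiple(s) of 5: 20, 25, 30 -> fragments 4-6 completed (6 total).
Final fork_pos = 34, so 6 fragment(s) are complete. Build each: template segment -> complement -> reverse.
Fragment 1: template[0:5] = TTATT -> complement AATAA -> reversed AATAA
Fragment 2: template[5:10] = GCGCT -> complement CGCGA -> reversed AGCGC
Fragment 3: template[10:15] = AATTT -> complement TTAAA -> reversed AAATT
Fragment 4: template[15:20] = CTAAG -> complement GATTC -> reversed CTTAG
Fragment 5: template[20:25] = GAGAT -> complement CTCTA -> reversed ATCTC
Fragment 6: template[25:30] = CAATA -> complement GTTAT -> reversed TATTG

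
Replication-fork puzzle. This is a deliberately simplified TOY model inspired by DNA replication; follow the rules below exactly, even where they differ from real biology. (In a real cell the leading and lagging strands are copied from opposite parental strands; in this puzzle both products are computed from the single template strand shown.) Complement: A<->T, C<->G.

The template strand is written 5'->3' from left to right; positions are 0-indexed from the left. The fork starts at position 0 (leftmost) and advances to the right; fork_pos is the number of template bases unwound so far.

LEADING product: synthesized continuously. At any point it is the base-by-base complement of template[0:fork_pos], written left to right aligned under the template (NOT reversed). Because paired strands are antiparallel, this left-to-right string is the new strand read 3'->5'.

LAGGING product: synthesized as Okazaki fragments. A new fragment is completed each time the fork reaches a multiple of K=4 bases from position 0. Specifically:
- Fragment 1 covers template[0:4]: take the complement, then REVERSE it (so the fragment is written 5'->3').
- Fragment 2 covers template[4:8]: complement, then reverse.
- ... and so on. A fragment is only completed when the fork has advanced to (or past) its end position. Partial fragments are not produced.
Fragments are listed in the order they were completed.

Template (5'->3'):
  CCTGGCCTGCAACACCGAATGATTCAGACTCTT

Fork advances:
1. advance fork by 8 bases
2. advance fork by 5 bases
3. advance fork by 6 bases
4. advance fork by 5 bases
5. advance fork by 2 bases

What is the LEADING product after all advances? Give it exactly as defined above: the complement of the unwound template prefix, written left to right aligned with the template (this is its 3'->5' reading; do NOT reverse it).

Answer: GGACCGGACGTTGTGGCTTACTAAGT

Derivation:
Step 1: advance 8 -> fork_pos = 0 + 8 = 8.
Step 2: advance 5 -> fork_pos = 8 + 5 = 13.
Step 3: advance 6 -> fork_pos = 13 + 6 = 19.
Step 4: advance 5 -> fork_pos = 19 + 5 = 24.
Step 5: advance 2 -> fork_pos = 24 + 2 = 26.
Unwound prefix: template[0:26] = CCTGGCCTGCAACACCGAATGATTCA
Complement it base by base (A<->T, C<->G), keeping left-to-right order:
  [0:5] CCTGG -> GGACC
  [5:10] CCTGC -> GGACG
  [10:15] AACAC -> TTGTG
  [15:20] CGAAT -> GCTTA
  [20:25] GATTC -> CTAAG
  [25:26] A -> T
Concatenate: GGACCGGACGTTGTGGCTTACTAAGT (length 26; written aligned with the template, i.e. 3'->5').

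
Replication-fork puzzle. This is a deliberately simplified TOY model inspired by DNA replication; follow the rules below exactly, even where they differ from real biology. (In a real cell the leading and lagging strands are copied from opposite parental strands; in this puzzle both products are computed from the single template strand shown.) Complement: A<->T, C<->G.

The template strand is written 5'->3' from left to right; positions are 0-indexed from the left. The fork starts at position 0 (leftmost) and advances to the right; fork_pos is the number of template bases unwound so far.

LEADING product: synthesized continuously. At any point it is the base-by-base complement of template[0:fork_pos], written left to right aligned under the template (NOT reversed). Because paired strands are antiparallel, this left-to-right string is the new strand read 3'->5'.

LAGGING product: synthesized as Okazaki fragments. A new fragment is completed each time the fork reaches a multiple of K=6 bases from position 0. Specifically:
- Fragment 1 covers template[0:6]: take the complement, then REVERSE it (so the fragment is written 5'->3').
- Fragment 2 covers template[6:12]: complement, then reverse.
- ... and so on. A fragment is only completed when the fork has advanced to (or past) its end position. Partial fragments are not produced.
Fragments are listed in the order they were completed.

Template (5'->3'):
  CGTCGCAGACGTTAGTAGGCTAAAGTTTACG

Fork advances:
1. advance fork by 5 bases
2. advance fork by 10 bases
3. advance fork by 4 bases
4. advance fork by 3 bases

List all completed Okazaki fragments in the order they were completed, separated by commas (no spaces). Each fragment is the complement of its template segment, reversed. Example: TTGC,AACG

Step 1: advance 5 -> fork_pos = 0 + 5 = 5. Next multiple of 6 is 6 (not reached); still 0 fragment(s).
Step 2: advance 10 -> fork_pos = 5 + 10 = 15. Reached multiple(s) of 6: 6, 12 -> fragments 1-2 completed (2 total).
Step 3: advance 4 -> fork_pos = 15 + 4 = 19. Reached multiple(s) of 6: 18 -> fragment 3 completed (3 total).
Step 4: advance 3 -> fork_pos = 19 + 3 = 22. Next multiple of 6 is 24 (not reached); still 3 fragment(s).
Final fork_pos = 22, so 3 fragment(s) are complete. Build each: template segment -> complement -> reverse.
Fragment 1: template[0:6] = CGTCGC -> complement GCAGCG -> reversed GCGACG
Fragment 2: template[6:12] = AGACGT -> complement TCTGCA -> reversed ACGTCT
Fragment 3: template[12:18] = TAGTAG -> complement ATCATC -> reversed CTACTA

Answer: GCGACG,ACGTCT,CTACTA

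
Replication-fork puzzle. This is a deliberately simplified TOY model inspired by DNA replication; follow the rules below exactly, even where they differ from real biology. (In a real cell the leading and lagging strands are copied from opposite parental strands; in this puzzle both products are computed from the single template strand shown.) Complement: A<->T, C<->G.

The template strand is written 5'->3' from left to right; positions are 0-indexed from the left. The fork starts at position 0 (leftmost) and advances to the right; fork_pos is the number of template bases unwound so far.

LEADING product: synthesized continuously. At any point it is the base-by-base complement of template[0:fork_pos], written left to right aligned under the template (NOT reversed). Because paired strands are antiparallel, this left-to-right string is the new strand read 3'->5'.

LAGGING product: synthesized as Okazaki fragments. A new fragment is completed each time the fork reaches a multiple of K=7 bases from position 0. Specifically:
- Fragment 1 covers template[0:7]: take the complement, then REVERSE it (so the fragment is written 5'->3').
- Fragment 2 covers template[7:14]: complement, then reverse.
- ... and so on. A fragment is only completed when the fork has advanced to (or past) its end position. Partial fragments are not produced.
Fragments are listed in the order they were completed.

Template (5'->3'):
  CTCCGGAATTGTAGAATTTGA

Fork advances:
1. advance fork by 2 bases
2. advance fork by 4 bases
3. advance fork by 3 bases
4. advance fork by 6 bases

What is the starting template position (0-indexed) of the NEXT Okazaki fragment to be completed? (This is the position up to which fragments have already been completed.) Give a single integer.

Step 1: advance 2 -> fork_pos = 0 + 2 = 2. Next multiple of 7 is 7 (not reached); still 0 fragment(s).
Step 2: advance 4 -> fork_pos = 2 + 4 = 6. Next multiple of 7 is 7 (not reached); still 0 fragment(s).
Step 3: advance 3 -> fork_pos = 6 + 3 = 9. Reached multiple(s) of 7: 7 -> fragment 1 completed (1 total).
Step 4: advance 6 -> fork_pos = 9 + 6 = 15. Reached multiple(s) of 7: 14 -> fragment 2 completed (2 total).
2 fragment(s) completed, covering template[0:14] (2 x 7 = 14). The next fragment, fragment 3, covers template[14:21], so it starts at position 14.

Answer: 14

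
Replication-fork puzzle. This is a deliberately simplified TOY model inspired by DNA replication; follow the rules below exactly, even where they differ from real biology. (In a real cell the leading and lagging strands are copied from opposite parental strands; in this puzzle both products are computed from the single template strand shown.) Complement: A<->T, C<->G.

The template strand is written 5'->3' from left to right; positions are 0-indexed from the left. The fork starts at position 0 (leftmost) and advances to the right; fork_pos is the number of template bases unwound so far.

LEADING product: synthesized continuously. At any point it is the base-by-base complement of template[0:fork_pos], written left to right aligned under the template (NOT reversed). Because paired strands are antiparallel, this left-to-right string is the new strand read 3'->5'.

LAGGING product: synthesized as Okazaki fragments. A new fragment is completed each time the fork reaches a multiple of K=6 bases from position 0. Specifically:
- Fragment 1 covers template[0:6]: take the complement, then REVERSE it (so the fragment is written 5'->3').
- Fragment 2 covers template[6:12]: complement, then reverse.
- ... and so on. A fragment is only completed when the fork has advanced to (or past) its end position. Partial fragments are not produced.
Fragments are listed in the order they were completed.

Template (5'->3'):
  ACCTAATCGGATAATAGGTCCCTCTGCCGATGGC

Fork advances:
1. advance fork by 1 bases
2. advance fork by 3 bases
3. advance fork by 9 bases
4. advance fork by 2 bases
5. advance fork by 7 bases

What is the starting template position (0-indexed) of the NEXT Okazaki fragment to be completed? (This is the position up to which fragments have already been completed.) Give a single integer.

Step 1: advance 1 -> fork_pos = 0 + 1 = 1. Next multiple of 6 is 6 (not reached); still 0 fragment(s).
Step 2: advance 3 -> fork_pos = 1 + 3 = 4. Next multiple of 6 is 6 (not reached); still 0 fragment(s).
Step 3: advance 9 -> fork_pos = 4 + 9 = 13. Reached multiple(s) of 6: 6, 12 -> fragments 1-2 completed (2 total).
Step 4: advance 2 -> fork_pos = 13 + 2 = 15. Next multiple of 6 is 18 (not reached); still 2 fragment(s).
Step 5: advance 7 -> fork_pos = 15 + 7 = 22. Reached multiple(s) of 6: 18 -> fragment 3 completed (3 total).
3 fragment(s) completed, covering template[0:18] (3 x 6 = 18). The next fragment, fragment 4, covers template[18:24], so it starts at position 18.

Answer: 18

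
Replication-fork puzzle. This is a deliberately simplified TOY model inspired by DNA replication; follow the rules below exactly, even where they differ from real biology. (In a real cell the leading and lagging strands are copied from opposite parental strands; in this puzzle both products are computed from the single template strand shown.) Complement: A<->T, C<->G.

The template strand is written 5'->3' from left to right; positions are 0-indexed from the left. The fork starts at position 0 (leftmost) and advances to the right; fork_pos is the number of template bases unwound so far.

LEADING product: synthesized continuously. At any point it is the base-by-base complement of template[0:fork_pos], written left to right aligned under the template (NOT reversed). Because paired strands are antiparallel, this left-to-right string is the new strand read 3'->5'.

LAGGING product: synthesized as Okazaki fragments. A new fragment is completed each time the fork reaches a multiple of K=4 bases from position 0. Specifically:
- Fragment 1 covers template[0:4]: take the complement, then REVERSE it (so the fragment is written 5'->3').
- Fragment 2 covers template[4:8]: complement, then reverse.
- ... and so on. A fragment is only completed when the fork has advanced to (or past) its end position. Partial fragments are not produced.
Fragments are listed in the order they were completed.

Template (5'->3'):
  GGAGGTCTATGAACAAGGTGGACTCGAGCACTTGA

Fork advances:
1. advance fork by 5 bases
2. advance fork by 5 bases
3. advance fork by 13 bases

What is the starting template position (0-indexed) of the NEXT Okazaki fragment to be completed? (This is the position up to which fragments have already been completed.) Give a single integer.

Answer: 20

Derivation:
Step 1: advance 5 -> fork_pos = 0 + 5 = 5. Reached multiple(s) of 4: 4 -> fragment 1 completed (1 total).
Step 2: advance 5 -> fork_pos = 5 + 5 = 10. Reached multiple(s) of 4: 8 -> fragment 2 completed (2 total).
Step 3: advance 13 -> fork_pos = 10 + 13 = 23. Reached multiple(s) of 4: 12, 16, 20 -> fragments 3-5 completed (5 total).
5 fragment(s) completed, covering template[0:20] (5 x 4 = 20). The next fragment, fragment 6, covers template[20:24], so it starts at position 20.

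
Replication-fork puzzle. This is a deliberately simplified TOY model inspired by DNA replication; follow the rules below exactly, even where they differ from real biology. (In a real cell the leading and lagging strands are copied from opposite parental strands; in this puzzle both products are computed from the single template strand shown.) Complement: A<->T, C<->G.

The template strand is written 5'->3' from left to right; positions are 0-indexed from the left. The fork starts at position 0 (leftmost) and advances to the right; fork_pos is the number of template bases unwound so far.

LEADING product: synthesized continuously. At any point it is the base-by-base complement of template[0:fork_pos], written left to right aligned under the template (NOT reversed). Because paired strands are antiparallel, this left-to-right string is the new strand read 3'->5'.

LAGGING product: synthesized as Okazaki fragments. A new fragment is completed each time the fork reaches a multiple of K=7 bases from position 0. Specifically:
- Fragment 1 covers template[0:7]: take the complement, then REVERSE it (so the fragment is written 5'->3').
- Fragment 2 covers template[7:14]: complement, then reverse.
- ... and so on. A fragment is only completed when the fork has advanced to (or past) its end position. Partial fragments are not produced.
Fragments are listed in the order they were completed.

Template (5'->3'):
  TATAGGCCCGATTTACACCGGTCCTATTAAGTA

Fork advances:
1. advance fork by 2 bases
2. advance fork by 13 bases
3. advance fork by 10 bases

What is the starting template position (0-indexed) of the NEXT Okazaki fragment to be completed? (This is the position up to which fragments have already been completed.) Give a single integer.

Answer: 21

Derivation:
Step 1: advance 2 -> fork_pos = 0 + 2 = 2. Next multiple of 7 is 7 (not reached); still 0 fragment(s).
Step 2: advance 13 -> fork_pos = 2 + 13 = 15. Reached multiple(s) of 7: 7, 14 -> fragments 1-2 completed (2 total).
Step 3: advance 10 -> fork_pos = 15 + 10 = 25. Reached multiple(s) of 7: 21 -> fragment 3 completed (3 total).
3 fragment(s) completed, covering template[0:21] (3 x 7 = 21). The next fragment, fragment 4, covers template[21:28], so it starts at position 21.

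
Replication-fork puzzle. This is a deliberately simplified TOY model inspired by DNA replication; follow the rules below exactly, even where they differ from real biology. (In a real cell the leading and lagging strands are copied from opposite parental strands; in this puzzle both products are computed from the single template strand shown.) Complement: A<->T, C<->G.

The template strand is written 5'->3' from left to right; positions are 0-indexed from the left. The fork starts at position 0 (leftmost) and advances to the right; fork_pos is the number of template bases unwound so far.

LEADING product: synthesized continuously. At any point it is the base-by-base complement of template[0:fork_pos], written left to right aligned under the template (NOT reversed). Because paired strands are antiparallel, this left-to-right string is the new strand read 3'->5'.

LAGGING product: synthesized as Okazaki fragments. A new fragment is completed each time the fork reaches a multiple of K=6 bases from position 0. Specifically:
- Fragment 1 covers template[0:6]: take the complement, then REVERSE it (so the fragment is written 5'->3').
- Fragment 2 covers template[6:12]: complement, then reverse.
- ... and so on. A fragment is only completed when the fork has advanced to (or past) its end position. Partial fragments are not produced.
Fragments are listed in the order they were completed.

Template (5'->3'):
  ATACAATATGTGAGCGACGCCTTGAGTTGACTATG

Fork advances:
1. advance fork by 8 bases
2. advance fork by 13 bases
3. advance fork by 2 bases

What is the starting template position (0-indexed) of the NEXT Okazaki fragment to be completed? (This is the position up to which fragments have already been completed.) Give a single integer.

Answer: 18

Derivation:
Step 1: advance 8 -> fork_pos = 0 + 8 = 8. Reached multiple(s) of 6: 6 -> fragment 1 completed (1 total).
Step 2: advance 13 -> fork_pos = 8 + 13 = 21. Reached multiple(s) of 6: 12, 18 -> fragments 2-3 completed (3 total).
Step 3: advance 2 -> fork_pos = 21 + 2 = 23. Next multiple of 6 is 24 (not reached); still 3 fragment(s).
3 fragment(s) completed, covering template[0:18] (3 x 6 = 18). The next fragment, fragment 4, covers template[18:24], so it starts at position 18.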